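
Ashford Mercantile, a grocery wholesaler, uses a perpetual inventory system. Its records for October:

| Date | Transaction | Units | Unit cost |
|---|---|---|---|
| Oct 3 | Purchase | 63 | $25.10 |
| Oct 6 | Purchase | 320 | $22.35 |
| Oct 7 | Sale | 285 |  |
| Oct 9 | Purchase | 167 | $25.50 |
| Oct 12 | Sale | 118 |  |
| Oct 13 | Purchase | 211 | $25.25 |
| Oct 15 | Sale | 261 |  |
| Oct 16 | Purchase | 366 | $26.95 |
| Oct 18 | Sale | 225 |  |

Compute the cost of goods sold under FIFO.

Oct 7, 285 sold [FIFO — oldest first]: 63 @ $25.10 + 222 @ $22.35 = $6,543.00
Oct 12, 118 sold [FIFO — oldest first]: 98 @ $22.35 + 20 @ $25.50 = $2,700.30
Oct 15, 261 sold [FIFO — oldest first]: 147 @ $25.50 + 114 @ $25.25 = $6,627.00
Oct 18, 225 sold [FIFO — oldest first]: 97 @ $25.25 + 128 @ $26.95 = $5,898.85
Total COGS = $6,543.00 + $2,700.30 + $6,627.00 + $5,898.85 = $21,769.15
Ending inventory: 238 @ $26.95 = $6,414.10
Check: goods available $28,183.25 = COGS $21,769.15 + ending $6,414.10

COGS = $21,769.15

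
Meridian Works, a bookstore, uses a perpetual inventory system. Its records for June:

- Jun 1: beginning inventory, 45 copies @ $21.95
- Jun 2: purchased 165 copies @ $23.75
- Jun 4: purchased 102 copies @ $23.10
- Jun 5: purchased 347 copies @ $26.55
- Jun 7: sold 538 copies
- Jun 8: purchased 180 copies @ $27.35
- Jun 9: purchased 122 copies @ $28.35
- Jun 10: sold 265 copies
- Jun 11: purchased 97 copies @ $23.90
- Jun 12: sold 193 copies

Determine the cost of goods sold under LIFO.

COGS = $25,784.05

Jun 7, 538 sold [LIFO — newest first]: 347 @ $26.55 + 102 @ $23.10 + 89 @ $23.75 = $13,682.80
Jun 10, 265 sold [LIFO — newest first]: 122 @ $28.35 + 143 @ $27.35 = $7,369.75
Jun 12, 193 sold [LIFO — newest first]: 97 @ $23.90 + 37 @ $27.35 + 59 @ $23.75 = $4,731.50
Total COGS = $13,682.80 + $7,369.75 + $4,731.50 = $25,784.05
Ending inventory: 45 @ $21.95 + 17 @ $23.75 = $1,391.50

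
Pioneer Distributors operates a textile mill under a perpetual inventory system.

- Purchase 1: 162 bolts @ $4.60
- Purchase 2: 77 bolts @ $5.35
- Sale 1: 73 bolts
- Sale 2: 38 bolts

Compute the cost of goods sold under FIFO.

Sale 1 (73) [FIFO — oldest first]: 73 @ $4.60 = $335.80
Sale 2 (38) [FIFO — oldest first]: 38 @ $4.60 = $174.80
Total COGS = $335.80 + $174.80 = $510.60
Ending inventory: 51 @ $4.60 + 77 @ $5.35 = $646.55
Check: goods available $1,157.15 = COGS $510.60 + ending $646.55

COGS = $510.60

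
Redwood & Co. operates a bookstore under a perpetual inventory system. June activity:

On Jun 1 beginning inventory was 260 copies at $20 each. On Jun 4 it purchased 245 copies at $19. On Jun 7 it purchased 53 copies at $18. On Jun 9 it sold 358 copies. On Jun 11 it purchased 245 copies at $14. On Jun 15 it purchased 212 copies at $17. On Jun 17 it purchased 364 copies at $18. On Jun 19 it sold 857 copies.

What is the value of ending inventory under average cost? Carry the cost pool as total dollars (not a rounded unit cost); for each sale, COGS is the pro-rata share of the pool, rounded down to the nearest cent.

Ending inventory = $2,804.58

After Jun 1: 260 on hand, pool $5,200.00 (≈ $20.0000 each)
After Jun 4: 505 on hand, pool $9,855.00 (≈ $19.5149 each)
After Jun 7: 558 on hand, pool $10,809.00 (≈ $19.3710 each)
Jun 9, sell 358: 358/558 × $10,809.00 → $6,934.80
After Jun 11: 445 on hand, pool $7,304.20 (≈ $16.4139 each)
After Jun 15: 657 on hand, pool $10,908.20 (≈ $16.6030 each)
After Jun 17: 1021 on hand, pool $17,460.20 (≈ $17.1011 each)
Jun 19, sell 857: 857/1021 × $17,460.20 → $14,655.62
Total COGS = $6,934.80 + $14,655.62 = $21,590.42
Ending inventory (cost pool remaining) = $2,804.58
Check: goods available $24,395.00 = COGS $21,590.42 + ending $2,804.58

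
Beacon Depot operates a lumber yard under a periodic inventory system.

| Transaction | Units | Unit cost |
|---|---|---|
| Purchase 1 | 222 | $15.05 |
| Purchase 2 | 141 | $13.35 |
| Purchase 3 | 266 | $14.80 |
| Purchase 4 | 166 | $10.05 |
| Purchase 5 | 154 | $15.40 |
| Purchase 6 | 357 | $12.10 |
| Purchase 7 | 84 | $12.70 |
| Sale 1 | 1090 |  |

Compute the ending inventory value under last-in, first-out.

Ending inventory = $4,382.40

Sale 1 (1090) [LIFO — newest first]: 84 @ $12.70 + 357 @ $12.10 + 154 @ $15.40 + 166 @ $10.05 + 266 @ $14.80 + 63 @ $13.35 = $14,204.25
Ending inventory: 222 @ $15.05 + 78 @ $13.35 = $4,382.40
Check: goods available $18,586.65 = COGS $14,204.25 + ending $4,382.40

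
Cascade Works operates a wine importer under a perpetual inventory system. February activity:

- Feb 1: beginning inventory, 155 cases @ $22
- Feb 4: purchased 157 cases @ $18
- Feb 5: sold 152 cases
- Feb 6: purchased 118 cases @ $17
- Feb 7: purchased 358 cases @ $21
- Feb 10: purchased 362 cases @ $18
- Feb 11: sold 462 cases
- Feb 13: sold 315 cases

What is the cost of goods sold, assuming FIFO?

Feb 5, 152 sold [FIFO — oldest first]: 152 @ $22 = $3,344
Feb 11, 462 sold [FIFO — oldest first]: 3 @ $22 + 157 @ $18 + 118 @ $17 + 184 @ $21 = $8,762
Feb 13, 315 sold [FIFO — oldest first]: 174 @ $21 + 141 @ $18 = $6,192
Total COGS = $3,344 + $8,762 + $6,192 = $18,298
Ending inventory: 221 @ $18 = $3,978

COGS = $18,298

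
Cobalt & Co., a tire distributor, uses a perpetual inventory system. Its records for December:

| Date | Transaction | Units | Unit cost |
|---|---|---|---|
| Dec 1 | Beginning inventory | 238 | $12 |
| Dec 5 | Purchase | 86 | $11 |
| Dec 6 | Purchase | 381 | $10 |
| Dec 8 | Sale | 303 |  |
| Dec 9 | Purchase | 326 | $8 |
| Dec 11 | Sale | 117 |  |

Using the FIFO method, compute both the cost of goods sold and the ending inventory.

Dec 8, 303 sold [FIFO — oldest first]: 238 @ $12 + 65 @ $11 = $3,571
Dec 11, 117 sold [FIFO — oldest first]: 21 @ $11 + 96 @ $10 = $1,191
Total COGS = $3,571 + $1,191 = $4,762
Ending inventory: 285 @ $10 + 326 @ $8 = $5,458

COGS = $4,762; ending inventory = $5,458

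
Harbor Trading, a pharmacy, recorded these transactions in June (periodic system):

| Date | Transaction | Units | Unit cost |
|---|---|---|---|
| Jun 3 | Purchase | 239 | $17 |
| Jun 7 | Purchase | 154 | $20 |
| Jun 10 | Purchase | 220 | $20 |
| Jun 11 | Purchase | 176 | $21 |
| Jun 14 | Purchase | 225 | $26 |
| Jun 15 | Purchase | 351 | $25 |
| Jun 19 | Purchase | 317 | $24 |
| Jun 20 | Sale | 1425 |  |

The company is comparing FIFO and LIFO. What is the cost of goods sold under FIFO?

COGS = $31,304

FIFO COGS: 239 @ $17 + 154 @ $20 + 220 @ $20 + 176 @ $21 + 225 @ $26 + 351 @ $25 + 60 @ $24 = $31,304
LIFO COGS: 317 @ $24 + 351 @ $25 + 225 @ $26 + 176 @ $21 + 220 @ $20 + 136 @ $20 = $33,049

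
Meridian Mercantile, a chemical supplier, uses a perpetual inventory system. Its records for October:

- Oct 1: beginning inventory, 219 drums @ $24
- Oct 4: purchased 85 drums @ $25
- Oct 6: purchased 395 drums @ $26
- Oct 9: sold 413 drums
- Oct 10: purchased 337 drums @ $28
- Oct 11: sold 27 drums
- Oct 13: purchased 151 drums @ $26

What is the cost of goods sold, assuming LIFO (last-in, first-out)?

COGS = $11,476

Oct 9, 413 sold [LIFO — newest first]: 395 @ $26 + 18 @ $25 = $10,720
Oct 11, 27 sold [LIFO — newest first]: 27 @ $28 = $756
Total COGS = $10,720 + $756 = $11,476
Ending inventory: 219 @ $24 + 67 @ $25 + 310 @ $28 + 151 @ $26 = $19,537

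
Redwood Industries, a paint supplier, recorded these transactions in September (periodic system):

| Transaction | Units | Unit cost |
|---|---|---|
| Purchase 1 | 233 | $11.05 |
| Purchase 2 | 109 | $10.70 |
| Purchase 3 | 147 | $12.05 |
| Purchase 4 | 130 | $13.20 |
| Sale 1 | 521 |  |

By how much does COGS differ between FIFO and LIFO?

FIFO COGS: 233 @ $11.05 + 109 @ $10.70 + 147 @ $12.05 + 32 @ $13.20 = $5,934.70
LIFO COGS: 130 @ $13.20 + 147 @ $12.05 + 109 @ $10.70 + 135 @ $11.05 = $6,145.40
Difference = |$5,934.70 − $6,145.40| = $210.70

$210.70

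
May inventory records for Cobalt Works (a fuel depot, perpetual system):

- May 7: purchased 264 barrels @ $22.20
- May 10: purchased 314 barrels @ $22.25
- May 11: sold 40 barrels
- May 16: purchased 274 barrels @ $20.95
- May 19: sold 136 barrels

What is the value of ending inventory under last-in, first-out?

Ending inventory = $14,848.40

May 11, 40 sold [LIFO — newest first]: 40 @ $22.25 = $890.00
May 19, 136 sold [LIFO — newest first]: 136 @ $20.95 = $2,849.20
Total COGS = $890.00 + $2,849.20 = $3,739.20
Ending inventory: 264 @ $22.20 + 274 @ $22.25 + 138 @ $20.95 = $14,848.40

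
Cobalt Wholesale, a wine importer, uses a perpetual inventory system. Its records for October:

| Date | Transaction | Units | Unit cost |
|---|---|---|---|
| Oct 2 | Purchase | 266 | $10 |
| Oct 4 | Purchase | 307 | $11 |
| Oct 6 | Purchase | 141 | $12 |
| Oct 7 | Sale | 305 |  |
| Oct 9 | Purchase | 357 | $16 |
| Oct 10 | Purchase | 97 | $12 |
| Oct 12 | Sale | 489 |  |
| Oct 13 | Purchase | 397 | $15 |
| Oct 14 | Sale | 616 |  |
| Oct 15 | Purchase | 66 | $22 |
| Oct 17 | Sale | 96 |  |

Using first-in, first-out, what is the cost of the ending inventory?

Oct 7, 305 sold [FIFO — oldest first]: 266 @ $10 + 39 @ $11 = $3,089
Oct 12, 489 sold [FIFO — oldest first]: 268 @ $11 + 141 @ $12 + 80 @ $16 = $5,920
Oct 14, 616 sold [FIFO — oldest first]: 277 @ $16 + 97 @ $12 + 242 @ $15 = $9,226
Oct 17, 96 sold [FIFO — oldest first]: 96 @ $15 = $1,440
Total COGS = $3,089 + $5,920 + $9,226 + $1,440 = $19,675
Ending inventory: 59 @ $15 + 66 @ $22 = $2,337
Check: goods available $22,012 = COGS $19,675 + ending $2,337

Ending inventory = $2,337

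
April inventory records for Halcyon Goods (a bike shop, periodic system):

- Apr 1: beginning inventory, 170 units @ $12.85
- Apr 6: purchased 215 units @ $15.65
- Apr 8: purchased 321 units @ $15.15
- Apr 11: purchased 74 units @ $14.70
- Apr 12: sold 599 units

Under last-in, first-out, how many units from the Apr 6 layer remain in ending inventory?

Apr 12, 599 sold [LIFO — newest first]: 74 @ $14.70 + 321 @ $15.15 + 204 @ $15.65 = $9,143.55
Ending inventory: 170 @ $12.85 + 11 @ $15.65 = $2,356.65

11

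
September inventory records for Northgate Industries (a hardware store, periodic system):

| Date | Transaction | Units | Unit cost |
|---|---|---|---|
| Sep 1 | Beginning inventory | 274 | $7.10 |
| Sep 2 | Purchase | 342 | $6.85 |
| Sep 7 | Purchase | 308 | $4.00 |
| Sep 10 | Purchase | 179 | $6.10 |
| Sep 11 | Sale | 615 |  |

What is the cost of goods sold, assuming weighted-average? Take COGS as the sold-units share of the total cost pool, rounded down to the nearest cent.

Sep 11, sell 615: 615/1103 × $6,612.00 → $3,686.65
Ending inventory (cost pool remaining) = $2,925.35

COGS = $3,686.65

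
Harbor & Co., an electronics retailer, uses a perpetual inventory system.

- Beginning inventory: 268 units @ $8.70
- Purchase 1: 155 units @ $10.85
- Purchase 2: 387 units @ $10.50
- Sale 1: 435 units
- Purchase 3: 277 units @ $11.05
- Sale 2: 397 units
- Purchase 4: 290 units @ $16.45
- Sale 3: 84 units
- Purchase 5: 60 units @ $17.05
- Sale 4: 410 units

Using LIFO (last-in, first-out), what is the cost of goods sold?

Sale 1 (435) [LIFO — newest first]: 387 @ $10.50 + 48 @ $10.85 = $4,584.30
Sale 2 (397) [LIFO — newest first]: 277 @ $11.05 + 107 @ $10.85 + 13 @ $8.70 = $4,334.90
Sale 3 (84) [LIFO — newest first]: 84 @ $16.45 = $1,381.80
Sale 4 (410) [LIFO — newest first]: 60 @ $17.05 + 206 @ $16.45 + 144 @ $8.70 = $5,664.50
Total COGS = $4,584.30 + $4,334.90 + $1,381.80 + $5,664.50 = $15,965.50
Ending inventory: 111 @ $8.70 = $965.70

COGS = $15,965.50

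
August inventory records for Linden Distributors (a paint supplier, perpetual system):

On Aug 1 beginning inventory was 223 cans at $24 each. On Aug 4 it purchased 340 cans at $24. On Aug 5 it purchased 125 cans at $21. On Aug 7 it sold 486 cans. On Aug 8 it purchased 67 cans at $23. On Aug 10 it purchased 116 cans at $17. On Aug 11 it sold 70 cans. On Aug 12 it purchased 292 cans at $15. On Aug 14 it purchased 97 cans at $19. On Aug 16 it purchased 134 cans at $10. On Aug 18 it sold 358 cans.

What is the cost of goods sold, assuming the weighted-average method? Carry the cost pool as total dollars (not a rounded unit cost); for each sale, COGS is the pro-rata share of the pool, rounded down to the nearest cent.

COGS = $19,014.19

After Aug 1: 223 on hand, pool $5,352.00 (≈ $24.0000 each)
After Aug 4: 563 on hand, pool $13,512.00 (≈ $24.0000 each)
After Aug 5: 688 on hand, pool $16,137.00 (≈ $23.4549 each)
Aug 7, sell 486: 486/688 × $16,137.00 → $11,399.10
After Aug 8: 269 on hand, pool $6,278.90 (≈ $23.3416 each)
After Aug 10: 385 on hand, pool $8,250.90 (≈ $21.4309 each)
Aug 11, sell 70: 70/385 × $8,250.90 → $1,500.16
After Aug 12: 607 on hand, pool $11,130.74 (≈ $18.3373 each)
After Aug 14: 704 on hand, pool $12,973.74 (≈ $18.4286 each)
After Aug 16: 838 on hand, pool $14,313.74 (≈ $17.0808 each)
Aug 18, sell 358: 358/838 × $14,313.74 → $6,114.93
Total COGS = $11,399.10 + $1,500.16 + $6,114.93 = $19,014.19
Ending inventory (cost pool remaining) = $8,198.81
Check: goods available $27,213.00 = COGS $19,014.19 + ending $8,198.81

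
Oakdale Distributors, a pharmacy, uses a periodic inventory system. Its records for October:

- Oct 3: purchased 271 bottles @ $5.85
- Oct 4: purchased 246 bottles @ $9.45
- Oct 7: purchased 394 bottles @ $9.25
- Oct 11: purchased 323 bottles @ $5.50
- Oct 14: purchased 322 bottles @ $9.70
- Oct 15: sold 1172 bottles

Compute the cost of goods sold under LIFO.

COGS = $9,801.25

Oct 15, 1172 sold [LIFO — newest first]: 322 @ $9.70 + 323 @ $5.50 + 394 @ $9.25 + 133 @ $9.45 = $9,801.25
Ending inventory: 271 @ $5.85 + 113 @ $9.45 = $2,653.20
Check: goods available $12,454.45 = COGS $9,801.25 + ending $2,653.20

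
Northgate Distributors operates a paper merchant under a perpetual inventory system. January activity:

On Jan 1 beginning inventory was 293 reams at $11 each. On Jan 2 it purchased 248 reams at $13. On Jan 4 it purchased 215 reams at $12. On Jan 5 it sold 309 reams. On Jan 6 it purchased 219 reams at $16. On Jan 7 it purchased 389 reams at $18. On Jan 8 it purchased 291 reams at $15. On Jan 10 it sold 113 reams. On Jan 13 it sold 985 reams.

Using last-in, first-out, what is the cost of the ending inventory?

Ending inventory = $2,728

Jan 5, 309 sold [LIFO — newest first]: 215 @ $12 + 94 @ $13 = $3,802
Jan 10, 113 sold [LIFO — newest first]: 113 @ $15 = $1,695
Jan 13, 985 sold [LIFO — newest first]: 178 @ $15 + 389 @ $18 + 219 @ $16 + 154 @ $13 + 45 @ $11 = $15,673
Total COGS = $3,802 + $1,695 + $15,673 = $21,170
Ending inventory: 248 @ $11 = $2,728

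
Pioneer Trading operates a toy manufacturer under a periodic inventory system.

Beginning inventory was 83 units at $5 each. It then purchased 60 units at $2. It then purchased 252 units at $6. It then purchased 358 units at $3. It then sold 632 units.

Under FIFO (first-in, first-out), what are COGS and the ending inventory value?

Sale 1 (632) [FIFO — oldest first]: 83 @ $5 + 60 @ $2 + 252 @ $6 + 237 @ $3 = $2,758
Ending inventory: 121 @ $3 = $363

COGS = $2,758; ending inventory = $363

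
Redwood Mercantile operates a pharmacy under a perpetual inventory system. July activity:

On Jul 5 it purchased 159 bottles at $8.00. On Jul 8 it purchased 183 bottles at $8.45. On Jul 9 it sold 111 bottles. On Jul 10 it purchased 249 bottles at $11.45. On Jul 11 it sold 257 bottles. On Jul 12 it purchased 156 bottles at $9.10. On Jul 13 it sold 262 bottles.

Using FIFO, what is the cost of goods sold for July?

COGS = $6,024.30

Jul 9, 111 sold [FIFO — oldest first]: 111 @ $8.00 = $888.00
Jul 11, 257 sold [FIFO — oldest first]: 48 @ $8.00 + 183 @ $8.45 + 26 @ $11.45 = $2,228.05
Jul 13, 262 sold [FIFO — oldest first]: 223 @ $11.45 + 39 @ $9.10 = $2,908.25
Total COGS = $888.00 + $2,228.05 + $2,908.25 = $6,024.30
Ending inventory: 117 @ $9.10 = $1,064.70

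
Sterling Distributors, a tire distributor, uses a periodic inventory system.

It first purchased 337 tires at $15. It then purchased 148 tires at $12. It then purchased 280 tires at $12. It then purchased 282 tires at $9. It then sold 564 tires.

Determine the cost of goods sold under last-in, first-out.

COGS = $5,922

Sale 1 (564) [LIFO — newest first]: 282 @ $9 + 280 @ $12 + 2 @ $12 = $5,922
Ending inventory: 337 @ $15 + 146 @ $12 = $6,807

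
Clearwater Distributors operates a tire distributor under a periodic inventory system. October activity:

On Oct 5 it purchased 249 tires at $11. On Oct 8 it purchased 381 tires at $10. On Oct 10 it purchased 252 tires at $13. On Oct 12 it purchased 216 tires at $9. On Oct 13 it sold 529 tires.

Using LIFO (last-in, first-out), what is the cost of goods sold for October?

Oct 13, 529 sold [LIFO — newest first]: 216 @ $9 + 252 @ $13 + 61 @ $10 = $5,830
Ending inventory: 249 @ $11 + 320 @ $10 = $5,939

COGS = $5,830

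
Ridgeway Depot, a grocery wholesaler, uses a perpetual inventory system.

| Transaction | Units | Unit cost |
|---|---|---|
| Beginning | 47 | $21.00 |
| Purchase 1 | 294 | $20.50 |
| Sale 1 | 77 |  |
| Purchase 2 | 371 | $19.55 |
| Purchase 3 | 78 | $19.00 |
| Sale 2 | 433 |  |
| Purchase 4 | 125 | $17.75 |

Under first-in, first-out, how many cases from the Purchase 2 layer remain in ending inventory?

202

Sale 1 (77) [FIFO — oldest first]: 47 @ $21.00 + 30 @ $20.50 = $1,602.00
Sale 2 (433) [FIFO — oldest first]: 264 @ $20.50 + 169 @ $19.55 = $8,715.95
Total COGS = $1,602.00 + $8,715.95 = $10,317.95
Ending inventory: 202 @ $19.55 + 78 @ $19.00 + 125 @ $17.75 = $7,649.85
Check: goods available $17,967.80 = COGS $10,317.95 + ending $7,649.85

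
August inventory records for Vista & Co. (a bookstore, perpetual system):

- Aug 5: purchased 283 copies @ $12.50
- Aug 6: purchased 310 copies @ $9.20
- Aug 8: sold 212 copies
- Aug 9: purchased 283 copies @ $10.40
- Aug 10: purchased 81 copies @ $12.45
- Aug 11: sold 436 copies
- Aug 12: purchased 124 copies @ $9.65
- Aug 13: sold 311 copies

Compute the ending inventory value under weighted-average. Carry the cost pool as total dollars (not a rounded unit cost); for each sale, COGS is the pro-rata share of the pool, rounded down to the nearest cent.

After Aug 5: 283 on hand, pool $3,537.50 (≈ $12.5000 each)
After Aug 6: 593 on hand, pool $6,389.50 (≈ $10.7749 each)
Aug 8, sell 212: 212/593 × $6,389.50 → $2,284.27
After Aug 9: 664 on hand, pool $7,048.43 (≈ $10.6151 each)
After Aug 10: 745 on hand, pool $8,056.88 (≈ $10.8146 each)
Aug 11, sell 436: 436/745 × $8,056.88 → $4,715.16
After Aug 12: 433 on hand, pool $4,538.32 (≈ $10.4811 each)
Aug 13, sell 311: 311/433 × $4,538.32 → $3,259.62
Total COGS = $2,284.27 + $4,715.16 + $3,259.62 = $10,259.05
Ending inventory (cost pool remaining) = $1,278.70

Ending inventory = $1,278.70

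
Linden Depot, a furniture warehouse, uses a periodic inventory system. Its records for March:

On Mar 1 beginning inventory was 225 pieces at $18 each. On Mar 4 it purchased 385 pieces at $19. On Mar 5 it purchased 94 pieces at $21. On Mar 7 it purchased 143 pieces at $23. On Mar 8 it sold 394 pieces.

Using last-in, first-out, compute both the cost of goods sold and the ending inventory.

COGS = $8,246; ending inventory = $8,382

Mar 8, 394 sold [LIFO — newest first]: 143 @ $23 + 94 @ $21 + 157 @ $19 = $8,246
Ending inventory: 225 @ $18 + 228 @ $19 = $8,382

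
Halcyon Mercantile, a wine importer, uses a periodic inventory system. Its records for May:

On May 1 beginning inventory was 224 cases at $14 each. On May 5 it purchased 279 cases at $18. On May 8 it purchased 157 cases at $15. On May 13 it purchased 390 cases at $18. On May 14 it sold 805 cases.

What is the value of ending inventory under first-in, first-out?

Ending inventory = $4,410

May 14, 805 sold [FIFO — oldest first]: 224 @ $14 + 279 @ $18 + 157 @ $15 + 145 @ $18 = $13,123
Ending inventory: 245 @ $18 = $4,410
Check: goods available $17,533 = COGS $13,123 + ending $4,410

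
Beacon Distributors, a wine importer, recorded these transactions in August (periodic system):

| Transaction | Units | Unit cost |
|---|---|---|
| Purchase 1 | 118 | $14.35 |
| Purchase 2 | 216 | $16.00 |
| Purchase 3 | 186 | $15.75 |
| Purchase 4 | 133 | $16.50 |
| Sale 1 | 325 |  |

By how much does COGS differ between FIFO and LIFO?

FIFO COGS: 118 @ $14.35 + 207 @ $16.00 = $5,005.30
LIFO COGS: 133 @ $16.50 + 186 @ $15.75 + 6 @ $16.00 = $5,220.00
Difference = |$5,005.30 − $5,220.00| = $214.70

$214.70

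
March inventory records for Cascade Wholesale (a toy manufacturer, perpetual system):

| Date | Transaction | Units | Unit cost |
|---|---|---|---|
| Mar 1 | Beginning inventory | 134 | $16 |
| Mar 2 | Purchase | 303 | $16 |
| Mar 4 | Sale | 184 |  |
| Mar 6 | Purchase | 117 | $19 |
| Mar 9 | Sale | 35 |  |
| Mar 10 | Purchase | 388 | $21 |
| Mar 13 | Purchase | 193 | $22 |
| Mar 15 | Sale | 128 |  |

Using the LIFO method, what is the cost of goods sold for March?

COGS = $6,425

Mar 4, 184 sold [LIFO — newest first]: 184 @ $16 = $2,944
Mar 9, 35 sold [LIFO — newest first]: 35 @ $19 = $665
Mar 15, 128 sold [LIFO — newest first]: 128 @ $22 = $2,816
Total COGS = $2,944 + $665 + $2,816 = $6,425
Ending inventory: 134 @ $16 + 119 @ $16 + 82 @ $19 + 388 @ $21 + 65 @ $22 = $15,184
Check: goods available $21,609 = COGS $6,425 + ending $15,184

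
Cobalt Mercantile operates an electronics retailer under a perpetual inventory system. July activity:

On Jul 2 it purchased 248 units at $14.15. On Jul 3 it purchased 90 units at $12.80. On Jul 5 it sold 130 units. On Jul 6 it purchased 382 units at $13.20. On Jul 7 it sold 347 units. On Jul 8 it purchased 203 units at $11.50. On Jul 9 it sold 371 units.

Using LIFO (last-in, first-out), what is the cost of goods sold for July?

Jul 5, 130 sold [LIFO — newest first]: 90 @ $12.80 + 40 @ $14.15 = $1,718.00
Jul 7, 347 sold [LIFO — newest first]: 347 @ $13.20 = $4,580.40
Jul 9, 371 sold [LIFO — newest first]: 203 @ $11.50 + 35 @ $13.20 + 133 @ $14.15 = $4,678.45
Total COGS = $1,718.00 + $4,580.40 + $4,678.45 = $10,976.85
Ending inventory: 75 @ $14.15 = $1,061.25

COGS = $10,976.85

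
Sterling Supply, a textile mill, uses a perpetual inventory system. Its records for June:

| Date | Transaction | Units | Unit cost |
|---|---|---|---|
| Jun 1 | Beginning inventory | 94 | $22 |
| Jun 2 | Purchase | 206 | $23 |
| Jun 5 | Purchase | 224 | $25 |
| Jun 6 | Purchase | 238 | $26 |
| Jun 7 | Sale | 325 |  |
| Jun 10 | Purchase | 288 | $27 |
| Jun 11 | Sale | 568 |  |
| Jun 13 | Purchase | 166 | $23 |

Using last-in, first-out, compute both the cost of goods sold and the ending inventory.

Jun 7, 325 sold [LIFO — newest first]: 238 @ $26 + 87 @ $25 = $8,363
Jun 11, 568 sold [LIFO — newest first]: 288 @ $27 + 137 @ $25 + 143 @ $23 = $14,490
Total COGS = $8,363 + $14,490 = $22,853
Ending inventory: 94 @ $22 + 63 @ $23 + 166 @ $23 = $7,335
Check: goods available $30,188 = COGS $22,853 + ending $7,335

COGS = $22,853; ending inventory = $7,335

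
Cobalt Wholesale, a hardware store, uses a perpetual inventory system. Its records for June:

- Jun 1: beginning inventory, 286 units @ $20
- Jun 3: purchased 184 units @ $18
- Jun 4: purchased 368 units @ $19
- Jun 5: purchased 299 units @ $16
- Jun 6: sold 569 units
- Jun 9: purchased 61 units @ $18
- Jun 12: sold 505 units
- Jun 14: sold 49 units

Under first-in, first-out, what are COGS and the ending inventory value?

Jun 6, 569 sold [FIFO — oldest first]: 286 @ $20 + 184 @ $18 + 99 @ $19 = $10,913
Jun 12, 505 sold [FIFO — oldest first]: 269 @ $19 + 236 @ $16 = $8,887
Jun 14, 49 sold [FIFO — oldest first]: 49 @ $16 = $784
Total COGS = $10,913 + $8,887 + $784 = $20,584
Ending inventory: 14 @ $16 + 61 @ $18 = $1,322

COGS = $20,584; ending inventory = $1,322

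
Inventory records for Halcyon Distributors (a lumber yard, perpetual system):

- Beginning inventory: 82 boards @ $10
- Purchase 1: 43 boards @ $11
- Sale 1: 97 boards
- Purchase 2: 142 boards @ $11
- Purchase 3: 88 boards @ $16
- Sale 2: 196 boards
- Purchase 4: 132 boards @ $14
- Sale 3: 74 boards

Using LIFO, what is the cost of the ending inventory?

Sale 1 (97) [LIFO — newest first]: 43 @ $11 + 54 @ $10 = $1,013
Sale 2 (196) [LIFO — newest first]: 88 @ $16 + 108 @ $11 = $2,596
Sale 3 (74) [LIFO — newest first]: 74 @ $14 = $1,036
Total COGS = $1,013 + $2,596 + $1,036 = $4,645
Ending inventory: 28 @ $10 + 34 @ $11 + 58 @ $14 = $1,466
Check: goods available $6,111 = COGS $4,645 + ending $1,466

Ending inventory = $1,466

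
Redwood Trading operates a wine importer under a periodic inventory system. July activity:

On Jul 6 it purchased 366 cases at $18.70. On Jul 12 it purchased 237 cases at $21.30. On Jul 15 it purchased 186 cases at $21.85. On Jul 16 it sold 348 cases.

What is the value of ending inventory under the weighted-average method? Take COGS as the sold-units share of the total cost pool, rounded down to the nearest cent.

Jul 16, sell 348: 348/789 × $15,956.40 → $7,037.80
Ending inventory (cost pool remaining) = $8,918.60

Ending inventory = $8,918.60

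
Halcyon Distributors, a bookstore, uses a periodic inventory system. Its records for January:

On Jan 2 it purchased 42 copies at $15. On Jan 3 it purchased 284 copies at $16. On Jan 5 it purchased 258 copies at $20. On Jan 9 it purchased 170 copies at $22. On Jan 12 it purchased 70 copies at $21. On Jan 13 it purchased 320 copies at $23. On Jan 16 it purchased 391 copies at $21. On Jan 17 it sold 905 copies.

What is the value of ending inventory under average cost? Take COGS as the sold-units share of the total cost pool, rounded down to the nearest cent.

Jan 17, sell 905: 905/1535 × $31,115.00 → $18,344.67
Ending inventory (cost pool remaining) = $12,770.33
Check: goods available $31,115.00 = COGS $18,344.67 + ending $12,770.33

Ending inventory = $12,770.33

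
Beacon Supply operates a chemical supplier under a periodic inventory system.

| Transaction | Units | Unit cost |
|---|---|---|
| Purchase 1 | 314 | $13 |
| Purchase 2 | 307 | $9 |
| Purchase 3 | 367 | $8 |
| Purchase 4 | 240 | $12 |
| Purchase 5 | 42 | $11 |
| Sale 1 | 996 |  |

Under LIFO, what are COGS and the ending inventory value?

COGS = $9,561; ending inventory = $3,562

Sale 1 (996) [LIFO — newest first]: 42 @ $11 + 240 @ $12 + 367 @ $8 + 307 @ $9 + 40 @ $13 = $9,561
Ending inventory: 274 @ $13 = $3,562
Check: goods available $13,123 = COGS $9,561 + ending $3,562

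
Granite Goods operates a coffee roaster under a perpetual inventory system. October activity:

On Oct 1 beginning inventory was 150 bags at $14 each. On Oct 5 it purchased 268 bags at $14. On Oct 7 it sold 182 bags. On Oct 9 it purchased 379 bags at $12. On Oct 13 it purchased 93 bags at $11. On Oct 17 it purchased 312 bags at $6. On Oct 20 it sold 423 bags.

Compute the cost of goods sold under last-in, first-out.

Oct 7, 182 sold [LIFO — newest first]: 182 @ $14 = $2,548
Oct 20, 423 sold [LIFO — newest first]: 312 @ $6 + 93 @ $11 + 18 @ $12 = $3,111
Total COGS = $2,548 + $3,111 = $5,659
Ending inventory: 150 @ $14 + 86 @ $14 + 361 @ $12 = $7,636
Check: goods available $13,295 = COGS $5,659 + ending $7,636

COGS = $5,659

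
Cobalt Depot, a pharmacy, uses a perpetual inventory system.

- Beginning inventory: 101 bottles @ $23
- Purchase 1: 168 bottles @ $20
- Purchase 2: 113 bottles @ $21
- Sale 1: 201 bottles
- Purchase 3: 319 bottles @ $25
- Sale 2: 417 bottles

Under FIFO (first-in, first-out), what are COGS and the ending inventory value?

COGS = $13,956; ending inventory = $2,075

Sale 1 (201) [FIFO — oldest first]: 101 @ $23 + 100 @ $20 = $4,323
Sale 2 (417) [FIFO — oldest first]: 68 @ $20 + 113 @ $21 + 236 @ $25 = $9,633
Total COGS = $4,323 + $9,633 = $13,956
Ending inventory: 83 @ $25 = $2,075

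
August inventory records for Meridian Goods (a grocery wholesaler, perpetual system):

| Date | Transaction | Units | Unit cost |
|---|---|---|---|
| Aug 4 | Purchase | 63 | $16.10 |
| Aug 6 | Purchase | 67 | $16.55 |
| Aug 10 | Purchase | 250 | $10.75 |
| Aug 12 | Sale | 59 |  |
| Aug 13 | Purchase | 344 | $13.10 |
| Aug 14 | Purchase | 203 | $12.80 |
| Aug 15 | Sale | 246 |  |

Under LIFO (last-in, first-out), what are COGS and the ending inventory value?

COGS = $3,795.95; ending inventory = $8,119.50

Aug 12, 59 sold [LIFO — newest first]: 59 @ $10.75 = $634.25
Aug 15, 246 sold [LIFO — newest first]: 203 @ $12.80 + 43 @ $13.10 = $3,161.70
Total COGS = $634.25 + $3,161.70 = $3,795.95
Ending inventory: 63 @ $16.10 + 67 @ $16.55 + 191 @ $10.75 + 301 @ $13.10 = $8,119.50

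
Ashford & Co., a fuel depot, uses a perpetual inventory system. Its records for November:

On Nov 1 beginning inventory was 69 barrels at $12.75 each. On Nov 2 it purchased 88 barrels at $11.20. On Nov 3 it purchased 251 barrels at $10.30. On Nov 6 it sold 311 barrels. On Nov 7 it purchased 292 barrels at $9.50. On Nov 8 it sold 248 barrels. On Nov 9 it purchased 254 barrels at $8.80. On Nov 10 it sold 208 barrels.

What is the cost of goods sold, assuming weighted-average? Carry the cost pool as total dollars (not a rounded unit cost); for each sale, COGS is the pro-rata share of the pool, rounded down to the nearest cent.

After Nov 1: 69 on hand, pool $879.75 (≈ $12.7500 each)
After Nov 2: 157 on hand, pool $1,865.35 (≈ $11.8812 each)
After Nov 3: 408 on hand, pool $4,450.65 (≈ $10.9085 each)
Nov 6, sell 311: 311/408 × $4,450.65 → $3,392.52
After Nov 7: 389 on hand, pool $3,832.13 (≈ $9.8512 each)
Nov 8, sell 248: 248/389 × $3,832.13 → $2,443.10
After Nov 9: 395 on hand, pool $3,624.23 (≈ $9.1753 each)
Nov 10, sell 208: 208/395 × $3,624.23 → $1,908.45
Total COGS = $3,392.52 + $2,443.10 + $1,908.45 = $7,744.07
Ending inventory (cost pool remaining) = $1,715.78

COGS = $7,744.07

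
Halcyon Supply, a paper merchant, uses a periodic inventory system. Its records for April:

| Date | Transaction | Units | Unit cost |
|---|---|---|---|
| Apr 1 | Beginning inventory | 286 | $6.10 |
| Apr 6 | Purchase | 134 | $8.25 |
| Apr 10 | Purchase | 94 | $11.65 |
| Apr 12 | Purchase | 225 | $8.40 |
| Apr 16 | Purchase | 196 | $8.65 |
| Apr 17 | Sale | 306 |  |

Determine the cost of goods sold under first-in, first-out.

Apr 17, 306 sold [FIFO — oldest first]: 286 @ $6.10 + 20 @ $8.25 = $1,909.60
Ending inventory: 114 @ $8.25 + 94 @ $11.65 + 225 @ $8.40 + 196 @ $8.65 = $5,621.00

COGS = $1,909.60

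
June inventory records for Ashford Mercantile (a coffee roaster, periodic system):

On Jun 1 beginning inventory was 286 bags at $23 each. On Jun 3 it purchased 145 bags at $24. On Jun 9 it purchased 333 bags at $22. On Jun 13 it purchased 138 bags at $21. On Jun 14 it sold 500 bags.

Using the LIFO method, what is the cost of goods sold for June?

Jun 14, 500 sold [LIFO — newest first]: 138 @ $21 + 333 @ $22 + 29 @ $24 = $10,920
Ending inventory: 286 @ $23 + 116 @ $24 = $9,362

COGS = $10,920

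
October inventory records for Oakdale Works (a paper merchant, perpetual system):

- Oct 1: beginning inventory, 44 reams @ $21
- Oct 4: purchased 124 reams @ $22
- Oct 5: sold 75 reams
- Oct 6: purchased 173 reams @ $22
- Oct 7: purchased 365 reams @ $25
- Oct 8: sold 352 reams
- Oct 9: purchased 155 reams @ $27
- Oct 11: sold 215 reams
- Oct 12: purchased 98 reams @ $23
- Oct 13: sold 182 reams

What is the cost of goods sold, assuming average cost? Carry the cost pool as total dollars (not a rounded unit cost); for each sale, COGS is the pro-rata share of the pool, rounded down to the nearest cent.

COGS = $19,741.98

After Oct 1: 44 on hand, pool $924.00 (≈ $21.0000 each)
After Oct 4: 168 on hand, pool $3,652.00 (≈ $21.7381 each)
Oct 5, sell 75: 75/168 × $3,652.00 → $1,630.35
After Oct 6: 266 on hand, pool $5,827.65 (≈ $21.9085 each)
After Oct 7: 631 on hand, pool $14,952.65 (≈ $23.6968 each)
Oct 8, sell 352: 352/631 × $14,952.65 → $8,341.25
After Oct 9: 434 on hand, pool $10,796.40 (≈ $24.8765 each)
Oct 11, sell 215: 215/434 × $10,796.40 → $5,348.44
After Oct 12: 317 on hand, pool $7,701.96 (≈ $24.2964 each)
Oct 13, sell 182: 182/317 × $7,701.96 → $4,421.94
Total COGS = $1,630.35 + $8,341.25 + $5,348.44 + $4,421.94 = $19,741.98
Ending inventory (cost pool remaining) = $3,280.02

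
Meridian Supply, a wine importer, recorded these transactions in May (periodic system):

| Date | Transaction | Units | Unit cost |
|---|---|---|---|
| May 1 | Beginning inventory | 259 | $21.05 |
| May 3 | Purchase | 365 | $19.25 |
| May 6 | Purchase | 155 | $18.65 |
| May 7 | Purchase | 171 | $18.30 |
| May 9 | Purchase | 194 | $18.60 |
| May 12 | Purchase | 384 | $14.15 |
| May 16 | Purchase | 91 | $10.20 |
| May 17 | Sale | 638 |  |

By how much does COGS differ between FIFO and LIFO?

FIFO COGS: 259 @ $21.05 + 365 @ $19.25 + 14 @ $18.65 = $12,739.30
LIFO COGS: 91 @ $10.20 + 384 @ $14.15 + 163 @ $18.60 = $9,393.60
Difference = |$12,739.30 − $9,393.60| = $3,345.70

$3,345.70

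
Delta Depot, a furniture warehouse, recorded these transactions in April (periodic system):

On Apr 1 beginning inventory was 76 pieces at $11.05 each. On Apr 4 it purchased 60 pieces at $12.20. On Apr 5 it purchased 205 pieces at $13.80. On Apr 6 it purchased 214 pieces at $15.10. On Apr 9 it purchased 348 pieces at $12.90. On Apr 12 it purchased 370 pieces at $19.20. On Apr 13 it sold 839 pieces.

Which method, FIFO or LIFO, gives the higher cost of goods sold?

LIFO

FIFO COGS: 76 @ $11.05 + 60 @ $12.20 + 205 @ $13.80 + 214 @ $15.10 + 284 @ $12.90 = $11,295.80
LIFO COGS: 370 @ $19.20 + 348 @ $12.90 + 121 @ $15.10 = $13,420.30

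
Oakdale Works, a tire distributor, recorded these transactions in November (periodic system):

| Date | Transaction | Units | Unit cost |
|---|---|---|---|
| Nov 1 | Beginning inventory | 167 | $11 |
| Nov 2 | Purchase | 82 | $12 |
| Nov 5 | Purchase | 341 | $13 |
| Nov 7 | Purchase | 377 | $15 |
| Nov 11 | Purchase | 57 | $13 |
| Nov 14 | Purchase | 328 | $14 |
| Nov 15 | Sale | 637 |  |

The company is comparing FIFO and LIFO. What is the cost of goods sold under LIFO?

COGS = $9,113

FIFO COGS: 167 @ $11 + 82 @ $12 + 341 @ $13 + 47 @ $15 = $7,959
LIFO COGS: 328 @ $14 + 57 @ $13 + 252 @ $15 = $9,113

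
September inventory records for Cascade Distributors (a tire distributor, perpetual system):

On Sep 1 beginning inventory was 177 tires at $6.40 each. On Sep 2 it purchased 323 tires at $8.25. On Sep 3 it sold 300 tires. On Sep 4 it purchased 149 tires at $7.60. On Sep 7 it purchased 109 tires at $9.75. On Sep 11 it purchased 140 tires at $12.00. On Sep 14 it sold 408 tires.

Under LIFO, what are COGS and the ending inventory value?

Sep 3, 300 sold [LIFO — newest first]: 300 @ $8.25 = $2,475.00
Sep 14, 408 sold [LIFO — newest first]: 140 @ $12.00 + 109 @ $9.75 + 149 @ $7.60 + 10 @ $8.25 = $3,957.65
Total COGS = $2,475.00 + $3,957.65 = $6,432.65
Ending inventory: 177 @ $6.40 + 13 @ $8.25 = $1,240.05

COGS = $6,432.65; ending inventory = $1,240.05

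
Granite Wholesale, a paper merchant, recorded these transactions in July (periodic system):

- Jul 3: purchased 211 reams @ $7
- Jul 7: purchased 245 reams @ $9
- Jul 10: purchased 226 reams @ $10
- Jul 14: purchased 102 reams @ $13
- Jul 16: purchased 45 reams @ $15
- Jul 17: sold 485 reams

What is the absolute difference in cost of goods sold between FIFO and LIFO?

$1,297

FIFO COGS: 211 @ $7 + 245 @ $9 + 29 @ $10 = $3,972
LIFO COGS: 45 @ $15 + 102 @ $13 + 226 @ $10 + 112 @ $9 = $5,269
Difference = |$3,972 − $5,269| = $1,297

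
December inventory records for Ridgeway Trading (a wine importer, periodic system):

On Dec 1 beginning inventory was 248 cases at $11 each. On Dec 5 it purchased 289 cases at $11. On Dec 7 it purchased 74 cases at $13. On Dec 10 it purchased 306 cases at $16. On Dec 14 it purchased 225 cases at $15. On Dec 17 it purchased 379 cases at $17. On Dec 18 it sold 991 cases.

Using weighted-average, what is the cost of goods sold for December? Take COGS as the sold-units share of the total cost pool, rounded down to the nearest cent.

Dec 18, sell 991: 991/1521 × $21,583.00 → $14,062.29
Ending inventory (cost pool remaining) = $7,520.71

COGS = $14,062.29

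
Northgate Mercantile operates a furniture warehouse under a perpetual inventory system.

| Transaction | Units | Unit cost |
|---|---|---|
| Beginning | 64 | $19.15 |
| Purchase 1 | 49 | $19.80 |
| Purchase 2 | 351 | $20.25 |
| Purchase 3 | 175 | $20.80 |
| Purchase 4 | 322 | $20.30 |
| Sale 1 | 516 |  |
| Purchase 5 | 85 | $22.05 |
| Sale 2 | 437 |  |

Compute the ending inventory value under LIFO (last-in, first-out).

Sale 1 (516) [LIFO — newest first]: 322 @ $20.30 + 175 @ $20.80 + 19 @ $20.25 = $10,561.35
Sale 2 (437) [LIFO — newest first]: 85 @ $22.05 + 332 @ $20.25 + 20 @ $19.80 = $8,993.25
Total COGS = $10,561.35 + $8,993.25 = $19,554.60
Ending inventory: 64 @ $19.15 + 29 @ $19.80 = $1,799.80

Ending inventory = $1,799.80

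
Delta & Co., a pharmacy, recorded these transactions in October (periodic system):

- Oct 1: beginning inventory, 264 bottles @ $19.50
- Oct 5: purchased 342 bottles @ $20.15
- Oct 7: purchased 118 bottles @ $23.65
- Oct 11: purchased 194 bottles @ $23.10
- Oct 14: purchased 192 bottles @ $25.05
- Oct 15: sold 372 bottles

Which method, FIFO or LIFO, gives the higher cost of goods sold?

LIFO

FIFO COGS: 264 @ $19.50 + 108 @ $20.15 = $7,324.20
LIFO COGS: 192 @ $25.05 + 180 @ $23.10 = $8,967.60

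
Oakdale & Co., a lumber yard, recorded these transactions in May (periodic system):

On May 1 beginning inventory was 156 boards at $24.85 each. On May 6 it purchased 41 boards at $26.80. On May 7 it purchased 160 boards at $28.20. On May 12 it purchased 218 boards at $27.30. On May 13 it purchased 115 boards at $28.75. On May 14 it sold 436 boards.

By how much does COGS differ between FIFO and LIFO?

$518.15

FIFO COGS: 156 @ $24.85 + 41 @ $26.80 + 160 @ $28.20 + 79 @ $27.30 = $11,644.10
LIFO COGS: 115 @ $28.75 + 218 @ $27.30 + 103 @ $28.20 = $12,162.25
Difference = |$11,644.10 − $12,162.25| = $518.15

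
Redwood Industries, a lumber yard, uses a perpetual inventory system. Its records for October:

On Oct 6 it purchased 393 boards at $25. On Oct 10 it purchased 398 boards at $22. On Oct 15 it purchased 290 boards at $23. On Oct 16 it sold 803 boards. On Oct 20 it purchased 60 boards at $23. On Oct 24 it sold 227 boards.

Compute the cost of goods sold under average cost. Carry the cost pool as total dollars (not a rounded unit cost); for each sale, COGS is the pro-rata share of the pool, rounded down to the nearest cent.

COGS = $24,045.22

After Oct 6: 393 on hand, pool $9,825.00 (≈ $25.0000 each)
After Oct 10: 791 on hand, pool $18,581.00 (≈ $23.4905 each)
After Oct 15: 1081 on hand, pool $25,251.00 (≈ $23.3589 each)
Oct 16, sell 803: 803/1081 × $25,251.00 → $18,757.21
After Oct 20: 338 on hand, pool $7,873.79 (≈ $23.2952 each)
Oct 24, sell 227: 227/338 × $7,873.79 → $5,288.01
Total COGS = $18,757.21 + $5,288.01 = $24,045.22
Ending inventory (cost pool remaining) = $2,585.78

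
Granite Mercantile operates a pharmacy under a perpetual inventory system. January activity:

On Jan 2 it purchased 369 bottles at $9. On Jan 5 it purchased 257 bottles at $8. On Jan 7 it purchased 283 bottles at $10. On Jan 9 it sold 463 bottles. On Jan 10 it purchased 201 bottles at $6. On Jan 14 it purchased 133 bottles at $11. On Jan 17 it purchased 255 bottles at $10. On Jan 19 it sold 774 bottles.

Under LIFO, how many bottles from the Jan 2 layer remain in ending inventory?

261

Jan 9, 463 sold [LIFO — newest first]: 283 @ $10 + 180 @ $8 = $4,270
Jan 19, 774 sold [LIFO — newest first]: 255 @ $10 + 133 @ $11 + 201 @ $6 + 77 @ $8 + 108 @ $9 = $6,807
Total COGS = $4,270 + $6,807 = $11,077
Ending inventory: 261 @ $9 = $2,349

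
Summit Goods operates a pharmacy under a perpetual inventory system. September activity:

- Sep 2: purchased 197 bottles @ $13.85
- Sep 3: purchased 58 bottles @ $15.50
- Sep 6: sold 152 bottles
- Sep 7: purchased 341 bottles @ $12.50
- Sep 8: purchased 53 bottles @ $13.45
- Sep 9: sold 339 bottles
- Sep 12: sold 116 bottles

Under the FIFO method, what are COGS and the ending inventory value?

COGS = $8,037.90; ending inventory = $564.90

Sep 6, 152 sold [FIFO — oldest first]: 152 @ $13.85 = $2,105.20
Sep 9, 339 sold [FIFO — oldest first]: 45 @ $13.85 + 58 @ $15.50 + 236 @ $12.50 = $4,472.25
Sep 12, 116 sold [FIFO — oldest first]: 105 @ $12.50 + 11 @ $13.45 = $1,460.45
Total COGS = $2,105.20 + $4,472.25 + $1,460.45 = $8,037.90
Ending inventory: 42 @ $13.45 = $564.90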